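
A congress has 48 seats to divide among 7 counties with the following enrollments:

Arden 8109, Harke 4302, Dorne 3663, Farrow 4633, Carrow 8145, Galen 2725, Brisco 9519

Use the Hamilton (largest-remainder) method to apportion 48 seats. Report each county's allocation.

Arden 10, Harke 5, Dorne 4, Farrow 5, Carrow 10, Galen 3, Brisco 11

Standard divisor: 41096 ÷ 48 ≈ 856.167.
Standard quotas: Arden 9.4713, Harke 5.0247, Dorne 4.2784, Farrow 5.4113, Carrow 9.5133, Galen 3.1828, Brisco 11.1182.
Lower quotas: Arden 9, Harke 5, Dorne 4, Farrow 5, Carrow 9, Galen 3, Brisco 11 (sum 46, leaving 2 seats).
Remainders in descending order: Carrow 0.5133, Arden 0.4713, Farrow 0.4113, Dorne 0.2784, Galen 0.1828, Brisco 0.1182, Harke 0.0247.
The surplus seats go to Carrow, Arden.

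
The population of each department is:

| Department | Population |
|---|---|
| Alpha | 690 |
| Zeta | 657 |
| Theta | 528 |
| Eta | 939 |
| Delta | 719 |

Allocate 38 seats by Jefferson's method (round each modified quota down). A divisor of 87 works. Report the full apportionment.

Alpha 7, Zeta 7, Theta 6, Eta 10, Delta 8

With modified divisor 87: modified quotas Alpha 7.931, Zeta 7.552, Theta 6.069, Eta 10.793, Delta 8.264.
Rounding down: Alpha 7, Zeta 7, Theta 6, Eta 10, Delta 8 (total 38).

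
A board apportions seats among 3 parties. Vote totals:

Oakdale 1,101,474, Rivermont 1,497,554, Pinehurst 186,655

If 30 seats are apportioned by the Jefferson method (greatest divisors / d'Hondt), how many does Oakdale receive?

12

Standard divisor 2785683/30 ≈ 92856.1; standard quotas: Oakdale 11.862, Rivermont 16.128, Pinehurst 2.010.
Rounding down gives 11, 16, 2 = 29 seats, so the divisor must be adjusted.
With modified divisor 89900: modified quotas Oakdale 12.252, Rivermont 16.658, Pinehurst 2.076.
Rounding down: Oakdale 12, Rivermont 16, Pinehurst 2 (total 30).
Oakdale receives 12.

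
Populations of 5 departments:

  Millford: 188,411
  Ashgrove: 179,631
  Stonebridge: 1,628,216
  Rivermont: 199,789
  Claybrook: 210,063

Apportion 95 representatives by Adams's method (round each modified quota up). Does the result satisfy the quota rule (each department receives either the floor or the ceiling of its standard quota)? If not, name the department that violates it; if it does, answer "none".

Standard quotas: Millford 7.439, Ashgrove 7.092, Stonebridge 64.287, Rivermont 7.888, Claybrook 8.294.
Adams allocation: Millford 8, Ashgrove 7, Stonebridge 63, Rivermont 8, Claybrook 9.
Stonebridge has quota 64.287 (lower 64, upper 65) but receives 63 — outside the quota interval.

Stonebridge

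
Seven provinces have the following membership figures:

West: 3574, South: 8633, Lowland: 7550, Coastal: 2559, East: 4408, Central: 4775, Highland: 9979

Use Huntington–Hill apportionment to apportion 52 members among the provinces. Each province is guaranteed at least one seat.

West 5; South 11; Lowland 9; Coastal 3; East 6; Central 6; Highland 12

With divisor 799: modified quotas West 4.473, South 10.805, Lowland 9.449, Coastal 3.203, East 5.517, Central 5.976, Highland 12.489.
Geometric-mean thresholds: West √(4·5)=4.472, South √(10·11)=10.488, Lowland √(9·10)=9.487, Coastal √(3·4)=3.464, East √(5·6)=5.477, Central √(5·6)=5.477, Highland √(12·13)=12.490.
Each quota rounded against its threshold gives West 5, South 11, Lowland 9, Coastal 3, East 6, Central 6, Highland 12 (total 52).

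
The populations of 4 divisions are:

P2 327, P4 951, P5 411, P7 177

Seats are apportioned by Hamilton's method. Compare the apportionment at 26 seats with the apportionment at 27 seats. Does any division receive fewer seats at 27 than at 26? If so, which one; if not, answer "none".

none

At 26 seats: P2 5, P4 13, P5 6, P7 2.
At 27 seats: P2 5, P4 14, P5 6, P7 2.
No division's allocation decreased.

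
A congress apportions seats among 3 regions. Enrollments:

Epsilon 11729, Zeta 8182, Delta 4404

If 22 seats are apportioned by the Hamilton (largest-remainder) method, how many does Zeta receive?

7

The standard divisor is 24315/22 ≈ 1105.227.
Standard quotas: Epsilon 10.6123, Zeta 7.4030, Delta 3.9847.
Lower quotas: Epsilon 10, Zeta 7, Delta 3 (sum 20, leaving 2 seats).
Remainders in descending order: Delta 0.9847, Epsilon 0.6123, Zeta 0.4030.
The surplus seats go to Delta, Epsilon.
Zeta receives 7.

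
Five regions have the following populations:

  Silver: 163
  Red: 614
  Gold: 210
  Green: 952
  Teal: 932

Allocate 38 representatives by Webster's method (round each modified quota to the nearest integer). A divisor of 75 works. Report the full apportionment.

Silver=2; Red=8; Gold=3; Green=13; Teal=12

With modified divisor 75: modified quotas Silver 2.173, Red 8.187, Gold 2.800, Green 12.693, Teal 12.427.
Rounding to the nearest integer: Silver 2, Red 8, Gold 3, Green 13, Teal 12 (total 38).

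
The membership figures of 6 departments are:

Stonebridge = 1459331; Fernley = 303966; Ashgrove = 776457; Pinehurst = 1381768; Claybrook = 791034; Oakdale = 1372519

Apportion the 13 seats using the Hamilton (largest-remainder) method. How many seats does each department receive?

Total 6085075; standard divisor 6085075/13 ≈ 468082.692.
Standard quotas: Stonebridge 3.1177, Fernley 0.6494, Ashgrove 1.6588, Pinehurst 2.9520, Claybrook 1.6899, Oakdale 2.9322.
Lower quotas: Stonebridge 3, Fernley 0, Ashgrove 1, Pinehurst 2, Claybrook 1, Oakdale 2 (sum 9, leaving 4 seats).
Remainders in descending order: Pinehurst 0.9520, Oakdale 0.9322, Claybrook 0.6899, Ashgrove 0.6588, Fernley 0.6494, Stonebridge 0.1177.
The surplus seats go to Pinehurst, Oakdale, Claybrook, Ashgrove.

Stonebridge=3; Fernley=0; Ashgrove=2; Pinehurst=3; Claybrook=2; Oakdale=3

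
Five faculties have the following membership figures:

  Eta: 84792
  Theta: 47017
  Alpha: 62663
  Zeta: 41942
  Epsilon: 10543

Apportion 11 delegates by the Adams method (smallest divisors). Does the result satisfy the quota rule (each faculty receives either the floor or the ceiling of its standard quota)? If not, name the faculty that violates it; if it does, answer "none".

Standard quotas: Eta 3.777, Theta 2.094, Alpha 2.791, Zeta 1.868, Epsilon 0.470.
Adams allocation: Eta 3, Theta 2, Alpha 3, Zeta 2, Epsilon 1.
Every allocation lies between the lower and upper quota.

none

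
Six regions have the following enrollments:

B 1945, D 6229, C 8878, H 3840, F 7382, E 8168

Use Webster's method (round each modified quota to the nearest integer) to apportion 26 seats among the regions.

B=1, D=5, C=6, H=3, F=5, E=6

Standard divisor 36442/26 ≈ 1401.615; standard quotas: B 1.388, D 4.444, C 6.334, H 2.740, F 5.267, E 5.828.
Rounding to the nearest integer gives 1, 4, 6, 3, 5, 6 = 25 seats, so the divisor must be adjusted.
With modified divisor 1375: modified quotas B 1.415, D 4.530, C 6.457, H 2.793, F 5.369, E 5.940.
Rounding to the nearest integer: B 1, D 5, C 6, H 3, F 5, E 6 (total 26).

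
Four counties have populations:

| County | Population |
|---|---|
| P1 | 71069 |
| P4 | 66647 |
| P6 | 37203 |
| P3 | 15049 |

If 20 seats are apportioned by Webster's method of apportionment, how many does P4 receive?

Standard divisor 189968/20 ≈ 9498.4; standard quotas: P1 7.482, P4 7.017, P6 3.917, P3 1.584.
Rounding to the nearest integer gives P1 7, P4 7, P6 4, P3 2 — total 20, matching the house size, so no adjustment is needed.
P4 receives 7.

7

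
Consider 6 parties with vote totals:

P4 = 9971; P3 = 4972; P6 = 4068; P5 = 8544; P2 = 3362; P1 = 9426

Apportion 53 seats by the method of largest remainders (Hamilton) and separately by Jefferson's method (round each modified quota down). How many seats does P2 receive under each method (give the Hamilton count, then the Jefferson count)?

5 and 4

Hamilton: P4 13, P3 7, P6 5, P5 11, P2 5, P1 12.
Jefferson: P4 14, P3 6, P6 5, P5 11, P2 4, P1 13.
P2 gets 5 under Hamilton and 4 under Jefferson.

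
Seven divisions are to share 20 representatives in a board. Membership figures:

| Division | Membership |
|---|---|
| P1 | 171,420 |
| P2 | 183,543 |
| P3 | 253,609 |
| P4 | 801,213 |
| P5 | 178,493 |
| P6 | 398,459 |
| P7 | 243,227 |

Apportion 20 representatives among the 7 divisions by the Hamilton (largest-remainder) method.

P1=1, P2=2, P3=2, P4=7, P5=2, P6=4, P7=2

Standard divisor: 2229964 ÷ 20 ≈ 111498.2.
Standard quotas: P1 1.5374, P2 1.6462, P3 2.2746, P4 7.1859, P5 1.6009, P6 3.5737, P7 2.1814.
Lower quotas: P1 1, P2 1, P3 2, P4 7, P5 1, P6 3, P7 2 (sum 17, leaving 3 seats).
Remainders in descending order: P2 0.6462, P5 0.6009, P6 0.5737, P1 0.5374, P3 0.2746, P4 0.1859, P7 0.1814.
Largest remainders: P2, P5, P6 receive the extra seats.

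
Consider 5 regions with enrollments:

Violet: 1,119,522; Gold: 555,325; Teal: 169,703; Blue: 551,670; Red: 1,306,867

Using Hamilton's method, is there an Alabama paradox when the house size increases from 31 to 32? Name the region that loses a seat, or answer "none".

none

At 31 seats: Violet 9, Gold 5, Teal 1, Blue 5, Red 11.
At 32 seats: Violet 10, Gold 5, Teal 1, Blue 5, Red 11.
No region's allocation decreased.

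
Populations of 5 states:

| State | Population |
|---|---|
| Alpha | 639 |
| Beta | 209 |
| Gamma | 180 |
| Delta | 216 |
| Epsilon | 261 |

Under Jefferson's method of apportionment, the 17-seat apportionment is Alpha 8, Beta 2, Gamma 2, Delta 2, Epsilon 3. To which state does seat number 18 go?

Delta

Priority for the next seat is population ÷ (current seats + 1).
Priorities: Alpha 71.000, Beta 69.667, Gamma 60.000, Delta 72.000, Epsilon 65.250.
Highest priority: Delta.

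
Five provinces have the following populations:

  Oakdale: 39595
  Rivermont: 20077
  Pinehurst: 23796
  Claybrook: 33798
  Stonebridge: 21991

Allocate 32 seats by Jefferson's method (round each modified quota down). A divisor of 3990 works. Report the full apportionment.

Oakdale=9, Rivermont=5, Pinehurst=5, Claybrook=8, Stonebridge=5

With modified divisor 3990: modified quotas Oakdale 9.924, Rivermont 5.032, Pinehurst 5.964, Claybrook 8.471, Stonebridge 5.512.
Rounding down: Oakdale 9, Rivermont 5, Pinehurst 5, Claybrook 8, Stonebridge 5 (total 32).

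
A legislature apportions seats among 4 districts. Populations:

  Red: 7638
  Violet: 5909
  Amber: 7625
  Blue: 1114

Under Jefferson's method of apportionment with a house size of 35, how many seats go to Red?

Standard divisor 22286/35 ≈ 636.743; standard quotas: Red 11.995, Violet 9.280, Amber 11.975, Blue 1.750.
Rounding down gives 11, 9, 11, 1 = 32 seats, so the divisor must be adjusted.
With modified divisor 589: modified quotas Red 12.968, Violet 10.032, Amber 12.946, Blue 1.891.
Rounding down: Red 12, Violet 10, Amber 12, Blue 1 (total 35).
Red receives 12.

12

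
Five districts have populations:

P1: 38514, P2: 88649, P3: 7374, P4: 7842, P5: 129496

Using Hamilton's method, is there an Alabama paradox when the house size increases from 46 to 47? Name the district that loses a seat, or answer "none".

At 46 seats: P1 7, P2 15, P3 1, P4 1, P5 22.
At 47 seats: P1 7, P2 15, P3 1, P4 1, P5 23.
No district's allocation decreased.

none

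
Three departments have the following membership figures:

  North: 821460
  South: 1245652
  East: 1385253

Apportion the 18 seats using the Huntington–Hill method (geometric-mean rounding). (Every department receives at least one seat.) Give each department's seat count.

North: 4, South: 7, East: 7

With divisor 188660: modified quotas North 4.354, South 6.603, East 7.343.
Geometric-mean thresholds: North √(4·5)=4.472, South √(6·7)=6.481, East √(7·8)=7.483.
Each quota rounded against its threshold gives North 4, South 7, East 7 (total 18).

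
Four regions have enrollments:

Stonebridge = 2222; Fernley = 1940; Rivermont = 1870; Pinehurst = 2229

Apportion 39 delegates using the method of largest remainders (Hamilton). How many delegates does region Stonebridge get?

10

Standard divisor: 8261 ÷ 39 ≈ 211.821.
Standard quotas: Stonebridge 10.490, Fernley 9.159, Rivermont 8.828, Pinehurst 10.523.
Lower quotas: Stonebridge 10, Fernley 9, Rivermont 8, Pinehurst 10 (sum 37, leaving 2 seats).
Remainders in descending order: Rivermont 0.828, Pinehurst 0.523, Stonebridge 0.490, Fernley 0.159.
The surplus seats go to Rivermont, Pinehurst.
Stonebridge receives 10.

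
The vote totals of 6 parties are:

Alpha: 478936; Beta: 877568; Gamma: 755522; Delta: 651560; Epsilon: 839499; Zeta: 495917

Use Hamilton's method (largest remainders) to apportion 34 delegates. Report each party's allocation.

Standard divisor: 4099002 ÷ 34 ≈ 120558.882.
Standard quotas: Alpha 3.9726, Beta 7.2792, Gamma 6.2668, Delta 5.4045, Epsilon 6.9634, Zeta 4.1135.
Lower quotas: Alpha 3, Beta 7, Gamma 6, Delta 5, Epsilon 6, Zeta 4 (sum 31, leaving 3 seats).
Remainders in descending order: Alpha 0.9726, Epsilon 0.9634, Delta 0.4045, Beta 0.2792, Gamma 0.2668, Zeta 0.1135.
Largest remainders: Alpha, Epsilon, Delta receive the extra seats.

Alpha=4; Beta=7; Gamma=6; Delta=6; Epsilon=7; Zeta=4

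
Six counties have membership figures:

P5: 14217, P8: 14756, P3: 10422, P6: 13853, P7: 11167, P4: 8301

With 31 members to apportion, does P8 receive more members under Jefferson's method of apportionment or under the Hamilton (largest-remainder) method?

Jefferson

Jefferson: P5 6, P8 7, P3 4, P6 6, P7 5, P4 3.
Hamilton: P5 6, P8 6, P3 4, P6 6, P7 5, P4 4.
P8 gets 7 under Jefferson and 6 under Hamilton.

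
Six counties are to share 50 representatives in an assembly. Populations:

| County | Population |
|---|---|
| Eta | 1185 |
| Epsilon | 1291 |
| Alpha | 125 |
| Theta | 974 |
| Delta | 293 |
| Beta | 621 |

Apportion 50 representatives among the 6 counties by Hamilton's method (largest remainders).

Eta 13, Epsilon 14, Alpha 2, Theta 11, Delta 3, Beta 7

Total 4489; standard divisor 4489/50 ≈ 89.78.
Standard quotas: Eta 13.199, Epsilon 14.380, Alpha 1.392, Theta 10.849, Delta 3.264, Beta 6.917.
Lower quotas: Eta 13, Epsilon 14, Alpha 1, Theta 10, Delta 3, Beta 6 (sum 47, leaving 3 seats).
Remainders in descending order: Beta 0.917, Theta 0.849, Alpha 0.392, Epsilon 0.380, Delta 0.264, Eta 0.199.
Largest remainders: Beta, Theta, Alpha receive the extra seats.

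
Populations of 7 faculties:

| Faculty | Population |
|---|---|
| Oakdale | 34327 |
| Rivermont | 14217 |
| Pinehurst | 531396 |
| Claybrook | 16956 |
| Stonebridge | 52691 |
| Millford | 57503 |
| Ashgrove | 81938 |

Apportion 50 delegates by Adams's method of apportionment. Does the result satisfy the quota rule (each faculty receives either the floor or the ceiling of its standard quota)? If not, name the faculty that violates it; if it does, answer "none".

Pinehurst

Standard quotas: Oakdale 2.175, Rivermont 0.901, Pinehurst 33.674, Claybrook 1.074, Stonebridge 3.339, Millford 3.644, Ashgrove 5.192.
Adams allocation: Oakdale 3, Rivermont 1, Pinehurst 32, Claybrook 1, Stonebridge 4, Millford 4, Ashgrove 5.
Pinehurst has quota 33.674 (lower 33, upper 34) but receives 32 — outside the quota interval.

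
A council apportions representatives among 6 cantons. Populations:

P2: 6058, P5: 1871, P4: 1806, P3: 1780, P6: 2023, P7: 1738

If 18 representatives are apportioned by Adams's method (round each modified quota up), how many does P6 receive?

3

Standard divisor 15276/18 ≈ 848.667; standard quotas: P2 7.138, P5 2.205, P4 2.128, P3 2.097, P6 2.384, P7 2.048.
Rounding up gives 8, 3, 3, 3, 3, 3 = 23 seats, so the divisor must be adjusted.
With modified divisor 1000: modified quotas P2 6.058, P5 1.871, P4 1.806, P3 1.780, P6 2.023, P7 1.738.
Rounding up: P2 7, P5 2, P4 2, P3 2, P6 3, P7 2 (total 18).
P6 receives 3.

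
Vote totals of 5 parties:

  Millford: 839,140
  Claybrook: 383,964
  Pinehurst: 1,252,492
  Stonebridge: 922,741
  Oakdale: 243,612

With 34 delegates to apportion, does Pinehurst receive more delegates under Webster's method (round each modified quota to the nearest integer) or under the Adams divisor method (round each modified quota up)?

Webster

Webster: Millford 8, Claybrook 4, Pinehurst 12, Stonebridge 8, Oakdale 2.
Adams: Millford 8, Claybrook 4, Pinehurst 11, Stonebridge 8, Oakdale 3.
Pinehurst gets 12 under Webster and 11 under Adams.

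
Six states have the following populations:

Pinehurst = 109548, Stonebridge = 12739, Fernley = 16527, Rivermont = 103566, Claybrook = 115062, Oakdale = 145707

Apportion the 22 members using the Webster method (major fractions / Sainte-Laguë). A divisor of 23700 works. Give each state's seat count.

With modified divisor 23700: modified quotas Pinehurst 4.622, Stonebridge 0.538, Fernley 0.697, Rivermont 4.370, Claybrook 4.855, Oakdale 6.148.
Rounding to the nearest integer: Pinehurst 5, Stonebridge 1, Fernley 1, Rivermont 4, Claybrook 5, Oakdale 6 (total 22).

Pinehurst: 5; Stonebridge: 1; Fernley: 1; Rivermont: 4; Claybrook: 5; Oakdale: 6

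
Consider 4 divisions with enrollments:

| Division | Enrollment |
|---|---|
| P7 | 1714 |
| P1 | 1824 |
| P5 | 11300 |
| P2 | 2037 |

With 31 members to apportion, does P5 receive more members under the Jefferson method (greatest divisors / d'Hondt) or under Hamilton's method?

Jefferson: P7 3, P1 3, P5 22, P2 3.
Hamilton: P7 3, P1 3, P5 21, P2 4.
P5 gets 22 under Jefferson and 21 under Hamilton.

Jefferson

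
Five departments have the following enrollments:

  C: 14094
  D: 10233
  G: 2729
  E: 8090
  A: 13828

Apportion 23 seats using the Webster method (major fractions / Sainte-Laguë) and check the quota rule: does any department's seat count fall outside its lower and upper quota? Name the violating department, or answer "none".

none

Standard quotas: C 6.619, D 4.806, G 1.282, E 3.799, A 6.494.
Webster allocation: C 7, D 5, G 1, E 4, A 6.
Every allocation lies between the lower and upper quota.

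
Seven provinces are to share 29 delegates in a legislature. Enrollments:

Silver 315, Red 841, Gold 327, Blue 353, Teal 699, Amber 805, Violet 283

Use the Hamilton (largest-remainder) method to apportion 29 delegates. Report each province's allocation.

Silver 2, Red 7, Gold 3, Blue 3, Teal 6, Amber 6, Violet 2

Total 3623; standard divisor 3623/29 ≈ 124.931.
Standard quotas: Silver 2.521, Red 6.732, Gold 2.617, Blue 2.826, Teal 5.595, Amber 6.444, Violet 2.265.
Lower quotas: Silver 2, Red 6, Gold 2, Blue 2, Teal 5, Amber 6, Violet 2 (sum 25, leaving 4 seats).
Remainders in descending order: Blue 0.826, Red 0.732, Gold 0.617, Teal 0.595, Silver 0.521, Amber 0.444, Violet 0.265.
Largest remainders: Blue, Red, Gold, Teal receive the extra seats.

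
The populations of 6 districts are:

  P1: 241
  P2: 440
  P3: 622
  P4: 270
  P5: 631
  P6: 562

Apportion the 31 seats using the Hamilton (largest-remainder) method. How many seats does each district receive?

Standard divisor: 2766 ÷ 31 ≈ 89.226.
Standard quotas: P1 2.701, P2 4.931, P3 6.971, P4 3.026, P5 7.072, P6 6.299.
Lower quotas: P1 2, P2 4, P3 6, P4 3, P5 7, P6 6 (sum 28, leaving 3 seats).
Remainders in descending order: P3 0.971, P2 0.931, P1 0.701, P6 0.299, P5 0.072, P4 0.026.
The surplus seats go to P3, P2, P1.

P1 3, P2 5, P3 7, P4 3, P5 7, P6 6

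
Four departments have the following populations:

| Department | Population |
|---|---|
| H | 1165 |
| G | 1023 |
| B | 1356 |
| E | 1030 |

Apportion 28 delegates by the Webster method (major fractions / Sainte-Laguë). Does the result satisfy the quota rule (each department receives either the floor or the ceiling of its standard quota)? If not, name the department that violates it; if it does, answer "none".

none

Standard quotas: H 7.132, G 6.262, B 8.301, E 6.305.
Webster allocation: H 7, G 6, B 9, E 6.
Every allocation lies between the lower and upper quota.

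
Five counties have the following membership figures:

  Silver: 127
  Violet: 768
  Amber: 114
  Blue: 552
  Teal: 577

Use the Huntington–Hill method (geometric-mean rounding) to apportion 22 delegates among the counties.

Silver 1, Violet 8, Amber 1, Blue 6, Teal 6

With divisor 96: modified quotas Silver 1.323, Violet 8.000, Amber 1.188, Blue 5.750, Teal 6.010.
Geometric-mean thresholds: Silver √(1·2)=1.414, Violet √(8·9)=8.485, Amber √(1·2)=1.414, Blue √(5·6)=5.477, Teal √(6·7)=6.481.
Each quota rounded against its threshold gives Silver 1, Violet 8, Amber 1, Blue 6, Teal 6 (total 22).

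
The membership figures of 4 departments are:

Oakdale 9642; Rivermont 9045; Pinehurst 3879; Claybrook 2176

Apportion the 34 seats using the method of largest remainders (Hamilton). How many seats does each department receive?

Standard divisor: 24742 ÷ 34 ≈ 727.706.
Standard quotas: Oakdale 13.2499, Rivermont 12.4295, Pinehurst 5.3305, Claybrook 2.9902.
Lower quotas: Oakdale 13, Rivermont 12, Pinehurst 5, Claybrook 2 (sum 32, leaving 2 seats).
Remainders in descending order: Claybrook 0.9902, Rivermont 0.4295, Pinehurst 0.3305, Oakdale 0.2499.
The surplus seats go to Claybrook, Rivermont.

Oakdale=13, Rivermont=13, Pinehurst=5, Claybrook=3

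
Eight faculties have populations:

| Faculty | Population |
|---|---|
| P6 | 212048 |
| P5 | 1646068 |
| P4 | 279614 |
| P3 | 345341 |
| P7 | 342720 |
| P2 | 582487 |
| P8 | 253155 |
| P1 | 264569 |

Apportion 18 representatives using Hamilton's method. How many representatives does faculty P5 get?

The standard divisor is 3926002/18 ≈ 218111.222.
Standard quotas: P6 0.9722, P5 7.5469, P4 1.2820, P3 1.5833, P7 1.5713, P2 2.6706, P8 1.1607, P1 1.2130.
Lower quotas: P6 0, P5 7, P4 1, P3 1, P7 1, P2 2, P8 1, P1 1 (sum 14, leaving 4 seats).
Remainders in descending order: P6 0.9722, P2 0.6706, P3 0.5833, P7 0.5713, P5 0.5469, P4 0.2820, P1 0.2130, P8 0.1607.
Largest remainders: P6, P2, P3, P7 receive the extra seats.
P5 receives 7.

7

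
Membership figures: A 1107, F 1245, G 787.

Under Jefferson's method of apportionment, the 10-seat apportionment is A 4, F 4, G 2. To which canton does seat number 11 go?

G

Priority for the next seat is population ÷ (current seats + 1).
Priorities: A 221.400, F 249.000, G 262.333.
Highest priority: G.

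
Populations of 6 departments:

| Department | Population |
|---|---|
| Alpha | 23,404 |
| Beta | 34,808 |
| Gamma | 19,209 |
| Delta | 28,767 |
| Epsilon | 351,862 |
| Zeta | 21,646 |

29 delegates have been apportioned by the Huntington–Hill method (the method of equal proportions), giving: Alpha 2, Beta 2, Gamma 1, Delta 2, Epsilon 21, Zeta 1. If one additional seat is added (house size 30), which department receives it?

Priority for the next seat is population ÷ (√(s·(s+1))).
Priorities: Alpha 9554.643, Beta 14210.306, Gamma 13582.814, Delta 11744.079, Epsilon 16370.102, Zeta 15306.033.
Highest priority: Epsilon.

Epsilon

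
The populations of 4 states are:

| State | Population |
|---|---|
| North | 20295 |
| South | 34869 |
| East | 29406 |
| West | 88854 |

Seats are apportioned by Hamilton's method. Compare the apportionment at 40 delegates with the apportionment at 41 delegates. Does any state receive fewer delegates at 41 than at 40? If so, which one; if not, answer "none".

none

At 40 seats: North 5, South 8, East 7, West 20.
At 41 seats: North 5, South 8, East 7, West 21.
No state's allocation decreased.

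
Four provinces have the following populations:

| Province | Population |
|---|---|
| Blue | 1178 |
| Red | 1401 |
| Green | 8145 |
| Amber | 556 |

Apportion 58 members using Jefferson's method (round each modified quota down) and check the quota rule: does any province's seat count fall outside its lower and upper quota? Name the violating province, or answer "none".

Green

Standard quotas: Blue 6.057, Red 7.204, Green 41.880, Amber 2.859.
Jefferson allocation: Blue 6, Red 7, Green 43, Amber 2.
Green has quota 41.880 (lower 41, upper 42) but receives 43 — outside the quota interval.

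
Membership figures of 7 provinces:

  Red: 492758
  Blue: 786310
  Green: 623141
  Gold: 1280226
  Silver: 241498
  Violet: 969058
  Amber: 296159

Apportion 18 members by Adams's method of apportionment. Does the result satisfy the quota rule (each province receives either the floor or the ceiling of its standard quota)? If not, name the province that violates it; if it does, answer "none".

Standard quotas: Red 1.892, Blue 3.018, Green 2.392, Gold 4.914, Silver 0.927, Violet 3.720, Amber 1.137.
Adams allocation: Red 2, Blue 3, Green 2, Gold 5, Silver 1, Violet 4, Amber 1.
Every allocation lies between the lower and upper quota.

none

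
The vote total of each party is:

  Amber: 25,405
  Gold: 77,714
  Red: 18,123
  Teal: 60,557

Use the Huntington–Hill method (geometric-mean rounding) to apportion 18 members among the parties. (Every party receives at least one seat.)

With divisor 10378: modified quotas Amber 2.448, Gold 7.488, Red 1.746, Teal 5.835.
Geometric-mean thresholds: Amber √(2·3)=2.449, Gold √(7·8)=7.483, Red √(1·2)=1.414, Teal √(5·6)=5.477.
Each quota rounded against its threshold gives Amber 2, Gold 8, Red 2, Teal 6 (total 18).

Amber 2; Gold 8; Red 2; Teal 6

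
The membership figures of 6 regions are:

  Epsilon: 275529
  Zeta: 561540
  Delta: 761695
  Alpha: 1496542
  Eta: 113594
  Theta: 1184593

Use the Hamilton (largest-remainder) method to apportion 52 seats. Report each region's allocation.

Epsilon=3, Zeta=7, Delta=9, Alpha=18, Eta=1, Theta=14

Standard divisor: 4393493 ÷ 52 ≈ 84490.25.
Standard quotas: Epsilon 3.2611, Zeta 6.6462, Delta 9.0152, Alpha 17.7126, Eta 1.3445, Theta 14.0205.
Lower quotas: Epsilon 3, Zeta 6, Delta 9, Alpha 17, Eta 1, Theta 14 (sum 50, leaving 2 seats).
Remainders in descending order: Alpha 0.7126, Zeta 0.6462, Eta 0.3445, Epsilon 0.2611, Theta 0.0205, Delta 0.0152.
The surplus seats go to Alpha, Zeta.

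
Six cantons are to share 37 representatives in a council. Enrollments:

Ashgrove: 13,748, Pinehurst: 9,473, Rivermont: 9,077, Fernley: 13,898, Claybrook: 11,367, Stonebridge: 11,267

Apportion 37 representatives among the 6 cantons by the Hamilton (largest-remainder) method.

Standard divisor: 68830 ÷ 37 ≈ 1860.27.
Standard quotas: Ashgrove 7.3903, Pinehurst 5.0923, Rivermont 4.8794, Fernley 7.4710, Claybrook 6.1104, Stonebridge 6.0566.
Lower quotas: Ashgrove 7, Pinehurst 5, Rivermont 4, Fernley 7, Claybrook 6, Stonebridge 6 (sum 35, leaving 2 seats).
Remainders in descending order: Rivermont 0.8794, Fernley 0.4710, Ashgrove 0.3903, Claybrook 0.1104, Pinehurst 0.0923, Stonebridge 0.0566.
The surplus seats go to Rivermont, Fernley.

Ashgrove 7, Pinehurst 5, Rivermont 5, Fernley 8, Claybrook 6, Stonebridge 6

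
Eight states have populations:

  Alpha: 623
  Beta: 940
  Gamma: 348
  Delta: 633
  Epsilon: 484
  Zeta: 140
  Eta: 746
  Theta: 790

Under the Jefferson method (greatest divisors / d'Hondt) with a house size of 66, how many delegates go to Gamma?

Standard divisor 4704/66 ≈ 71.273; standard quotas: Alpha 8.741, Beta 13.189, Gamma 4.883, Delta 8.881, Epsilon 6.791, Zeta 1.964, Eta 10.467, Theta 11.084.
Rounding down gives 8, 13, 4, 8, 6, 1, 10, 11 = 61 seats, so the divisor must be adjusted.
With modified divisor 68: modified quotas Alpha 9.162, Beta 13.824, Gamma 5.118, Delta 9.309, Epsilon 7.118, Zeta 2.059, Eta 10.971, Theta 11.618.
Rounding down: Alpha 9, Beta 13, Gamma 5, Delta 9, Epsilon 7, Zeta 2, Eta 10, Theta 11 (total 66).
Gamma receives 5.

5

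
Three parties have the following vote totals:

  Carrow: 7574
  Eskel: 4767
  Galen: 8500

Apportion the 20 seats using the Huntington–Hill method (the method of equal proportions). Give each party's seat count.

With divisor 1039: modified quotas Carrow 7.290, Eskel 4.588, Galen 8.181.
Geometric-mean thresholds: Carrow √(7·8)=7.483, Eskel √(4·5)=4.472, Galen √(8·9)=8.485.
Each quota rounded against its threshold gives Carrow 7, Eskel 5, Galen 8 (total 20).

Carrow 7, Eskel 5, Galen 8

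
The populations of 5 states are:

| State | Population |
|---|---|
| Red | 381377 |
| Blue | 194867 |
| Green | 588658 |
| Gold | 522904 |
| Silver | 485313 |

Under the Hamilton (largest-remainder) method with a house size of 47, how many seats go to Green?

The standard divisor is 2173119/47 ≈ 46236.574.
Standard quotas: Red 8.2484, Blue 4.2146, Green 12.7314, Gold 11.3093, Silver 10.4963.
Lower quotas: Red 8, Blue 4, Green 12, Gold 11, Silver 10 (sum 45, leaving 2 seats).
Remainders in descending order: Green 0.7314, Silver 0.4963, Gold 0.3093, Red 0.2484, Blue 0.2146.
The surplus seats go to Green, Silver.
Green receives 13.

13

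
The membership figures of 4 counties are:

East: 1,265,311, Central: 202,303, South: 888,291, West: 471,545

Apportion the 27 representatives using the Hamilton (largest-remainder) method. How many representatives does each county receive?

The standard divisor is 2827450/27 ≈ 104720.37.
Standard quotas: East 12.0828, Central 1.9318, South 8.4825, West 4.5029.
Lower quotas: East 12, Central 1, South 8, West 4 (sum 25, leaving 2 seats).
Remainders in descending order: Central 0.9318, West 0.5029, South 0.4825, East 0.0828.
Largest remainders: Central, West receive the extra seats.

East 12, Central 2, South 8, West 5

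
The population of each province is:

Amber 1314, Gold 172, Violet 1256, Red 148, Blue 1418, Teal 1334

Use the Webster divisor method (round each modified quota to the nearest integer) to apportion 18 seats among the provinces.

Standard divisor 5642/18 ≈ 313.444; standard quotas: Amber 4.192, Gold 0.549, Violet 4.007, Red 0.472, Blue 4.524, Teal 4.256.
Rounding to the nearest integer gives Amber 4, Gold 1, Violet 4, Red 0, Blue 5, Teal 4 — total 18, matching the house size, so no adjustment is needed.

Amber 4, Gold 1, Violet 4, Red 0, Blue 5, Teal 4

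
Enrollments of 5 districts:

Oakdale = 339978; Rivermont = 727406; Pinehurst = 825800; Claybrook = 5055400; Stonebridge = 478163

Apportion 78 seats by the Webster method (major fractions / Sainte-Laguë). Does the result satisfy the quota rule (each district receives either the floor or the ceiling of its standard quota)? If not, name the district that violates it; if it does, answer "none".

Claybrook

Standard quotas: Oakdale 3.571, Rivermont 7.640, Pinehurst 8.673, Claybrook 53.095, Stonebridge 5.022.
Webster allocation: Oakdale 4, Rivermont 8, Pinehurst 9, Claybrook 52, Stonebridge 5.
Claybrook has quota 53.095 (lower 53, upper 54) but receives 52 — outside the quota interval.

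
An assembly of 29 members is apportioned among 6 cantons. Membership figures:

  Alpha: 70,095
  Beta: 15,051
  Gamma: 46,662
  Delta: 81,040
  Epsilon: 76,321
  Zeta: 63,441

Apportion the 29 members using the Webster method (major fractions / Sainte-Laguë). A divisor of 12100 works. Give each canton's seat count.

With modified divisor 12100: modified quotas Alpha 5.793, Beta 1.244, Gamma 3.856, Delta 6.698, Epsilon 6.308, Zeta 5.243.
Rounding to the nearest integer: Alpha 6, Beta 1, Gamma 4, Delta 7, Epsilon 6, Zeta 5 (total 29).

Alpha: 6, Beta: 1, Gamma: 4, Delta: 7, Epsilon: 6, Zeta: 5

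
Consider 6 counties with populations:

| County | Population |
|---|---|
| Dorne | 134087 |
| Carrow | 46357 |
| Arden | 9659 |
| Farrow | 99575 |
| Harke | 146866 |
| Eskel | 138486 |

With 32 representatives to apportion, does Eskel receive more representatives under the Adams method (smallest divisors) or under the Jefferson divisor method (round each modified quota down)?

Adams: Dorne 7, Carrow 3, Arden 1, Farrow 6, Harke 8, Eskel 7.
Jefferson: Dorne 8, Carrow 2, Arden 0, Farrow 6, Harke 8, Eskel 8.
Eskel gets 7 under Adams and 8 under Jefferson.

Jefferson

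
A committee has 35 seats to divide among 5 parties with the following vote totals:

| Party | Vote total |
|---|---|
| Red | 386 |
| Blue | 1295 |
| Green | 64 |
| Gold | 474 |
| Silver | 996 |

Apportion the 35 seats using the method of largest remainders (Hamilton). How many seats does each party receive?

Standard divisor: 3215 ÷ 35 ≈ 91.857.
Standard quotas: Red 4.202, Blue 14.098, Green 0.697, Gold 5.160, Silver 10.843.
Lower quotas: Red 4, Blue 14, Green 0, Gold 5, Silver 10 (sum 33, leaving 2 seats).
Remainders in descending order: Silver 0.843, Green 0.697, Red 0.202, Gold 0.160, Blue 0.098.
The surplus seats go to Silver, Green.

Red: 4, Blue: 14, Green: 1, Gold: 5, Silver: 11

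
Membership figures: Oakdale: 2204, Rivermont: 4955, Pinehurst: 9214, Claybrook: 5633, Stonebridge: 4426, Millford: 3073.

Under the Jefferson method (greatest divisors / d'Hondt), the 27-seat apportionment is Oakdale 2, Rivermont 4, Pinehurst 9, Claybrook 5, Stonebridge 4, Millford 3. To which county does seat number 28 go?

Priority for the next seat is population ÷ (current seats + 1).
Priorities: Oakdale 734.667, Rivermont 991.000, Pinehurst 921.400, Claybrook 938.833, Stonebridge 885.200, Millford 768.250.
Highest priority: Rivermont.

Rivermont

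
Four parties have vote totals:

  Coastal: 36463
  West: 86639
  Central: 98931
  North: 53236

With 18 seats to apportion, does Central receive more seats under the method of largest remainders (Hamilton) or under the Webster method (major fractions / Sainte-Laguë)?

Webster

Hamilton: Coastal 2, West 6, Central 6, North 4.
Webster: Coastal 2, West 6, Central 7, North 3.
Central gets 6 under Hamilton and 7 under Webster.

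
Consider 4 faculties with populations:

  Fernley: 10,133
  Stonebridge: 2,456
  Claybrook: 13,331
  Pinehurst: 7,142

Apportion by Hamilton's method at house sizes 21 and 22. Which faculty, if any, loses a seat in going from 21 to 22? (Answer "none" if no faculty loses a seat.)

At 21 seats: Fernley 6, Stonebridge 2, Claybrook 8, Pinehurst 5.
At 22 seats: Fernley 7, Stonebridge 1, Claybrook 9, Pinehurst 5.
Stonebridge drops from 2 to 1.

Stonebridge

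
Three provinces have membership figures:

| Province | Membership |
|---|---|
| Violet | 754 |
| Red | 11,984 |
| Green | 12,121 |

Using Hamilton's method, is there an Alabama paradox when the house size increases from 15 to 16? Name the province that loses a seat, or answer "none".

Violet

At 15 seats: Violet 1, Red 7, Green 7.
At 16 seats: Violet 0, Red 8, Green 8.
Violet drops from 1 to 0.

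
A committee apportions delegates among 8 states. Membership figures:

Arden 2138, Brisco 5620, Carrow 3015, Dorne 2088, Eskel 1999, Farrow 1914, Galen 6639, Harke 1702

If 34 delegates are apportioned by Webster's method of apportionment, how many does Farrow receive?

Standard divisor 25115/34 ≈ 738.676; standard quotas: Arden 2.894, Brisco 7.608, Carrow 4.082, Dorne 2.827, Eskel 2.706, Farrow 2.591, Galen 8.988, Harke 2.304.
Rounding to the nearest integer gives 3, 8, 4, 3, 3, 3, 9, 2 = 35 seats, so the divisor must be adjusted.
With modified divisor 757: modified quotas Arden 2.824, Brisco 7.424, Carrow 3.983, Dorne 2.758, Eskel 2.641, Farrow 2.528, Galen 8.770, Harke 2.248.
Rounding to the nearest integer: Arden 3, Brisco 7, Carrow 4, Dorne 3, Eskel 3, Farrow 3, Galen 9, Harke 2 (total 34).
Farrow receives 3.

3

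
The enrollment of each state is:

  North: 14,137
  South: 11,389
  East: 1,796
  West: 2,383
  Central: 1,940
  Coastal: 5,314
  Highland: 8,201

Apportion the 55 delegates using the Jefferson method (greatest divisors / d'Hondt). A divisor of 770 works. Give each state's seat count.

North 18; South 14; East 2; West 3; Central 2; Coastal 6; Highland 10

With modified divisor 770: modified quotas North 18.360, South 14.791, East 2.332, West 3.095, Central 2.519, Coastal 6.901, Highland 10.651.
Rounding down: North 18, South 14, East 2, West 3, Central 2, Coastal 6, Highland 10 (total 55).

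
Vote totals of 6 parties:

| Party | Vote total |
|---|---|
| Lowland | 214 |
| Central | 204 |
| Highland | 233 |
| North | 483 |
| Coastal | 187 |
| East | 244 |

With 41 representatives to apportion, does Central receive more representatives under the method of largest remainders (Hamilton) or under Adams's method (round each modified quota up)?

Hamilton: Lowland 6, Central 5, Highland 6, North 13, Coastal 5, East 6.
Adams: Lowland 6, Central 6, Highland 6, North 12, Coastal 5, East 6.
Central gets 5 under Hamilton and 6 under Adams.

Adams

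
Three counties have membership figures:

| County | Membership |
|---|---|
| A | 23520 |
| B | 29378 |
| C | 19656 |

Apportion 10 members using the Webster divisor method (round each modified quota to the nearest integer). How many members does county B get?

4

Standard divisor 72554/10 ≈ 7255.4; standard quotas: A 3.242, B 4.049, C 2.709.
Rounding to the nearest integer gives A 3, B 4, C 3 — total 10, matching the house size, so no adjustment is needed.
B receives 4.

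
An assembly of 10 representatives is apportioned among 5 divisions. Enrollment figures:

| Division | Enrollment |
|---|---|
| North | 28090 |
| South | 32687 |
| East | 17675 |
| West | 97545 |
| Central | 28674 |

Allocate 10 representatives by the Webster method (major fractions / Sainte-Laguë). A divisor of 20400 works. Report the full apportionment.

North 1; South 2; East 1; West 5; Central 1

With modified divisor 20400: modified quotas North 1.377, South 1.602, East 0.866, West 4.782, Central 1.406.
Rounding to the nearest integer: North 1, South 2, East 1, West 5, Central 1 (total 10).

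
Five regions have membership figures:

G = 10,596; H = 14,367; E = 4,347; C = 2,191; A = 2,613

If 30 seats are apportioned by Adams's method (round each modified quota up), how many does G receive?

Standard divisor 34114/30 ≈ 1137.133; standard quotas: G 9.318, H 12.634, E 3.823, C 1.927, A 2.298.
Rounding up gives 10, 13, 4, 2, 3 = 32 seats, so the divisor must be adjusted.
With modified divisor 1250: modified quotas G 8.477, H 11.494, E 3.478, C 1.753, A 2.090.
Rounding up: G 9, H 12, E 4, C 2, A 3 (total 30).
G receives 9.

9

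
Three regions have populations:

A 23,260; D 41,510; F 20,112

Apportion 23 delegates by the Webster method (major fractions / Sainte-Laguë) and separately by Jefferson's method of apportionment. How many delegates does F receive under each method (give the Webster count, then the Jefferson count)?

Webster: A 6, D 11, F 6.
Jefferson: A 6, D 12, F 5.
F gets 6 under Webster and 5 under Jefferson.

6 and 5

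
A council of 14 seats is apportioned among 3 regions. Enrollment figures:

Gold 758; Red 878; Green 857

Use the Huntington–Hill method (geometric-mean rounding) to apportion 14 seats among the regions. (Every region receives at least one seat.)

Gold: 4; Red: 5; Green: 5

With divisor 181: modified quotas Gold 4.188, Red 4.851, Green 4.735.
Geometric-mean thresholds: Gold √(4·5)=4.472, Red √(4·5)=4.472, Green √(4·5)=4.472.
Each quota rounded against its threshold gives Gold 4, Red 5, Green 5 (total 14).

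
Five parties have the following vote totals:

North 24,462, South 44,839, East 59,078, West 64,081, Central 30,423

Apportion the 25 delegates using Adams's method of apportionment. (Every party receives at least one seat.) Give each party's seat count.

North 3; South 5; East 6; West 7; Central 4

Standard divisor 222883/25 ≈ 8915.32; standard quotas: North 2.744, South 5.029, East 6.627, West 7.188, Central 3.412.
Rounding up gives 3, 6, 7, 8, 4 = 28 seats, so the divisor must be adjusted.
With modified divisor 10000: modified quotas North 2.446, South 4.484, East 5.908, West 6.408, Central 3.042.
Rounding up: North 3, South 5, East 6, West 7, Central 4 (total 25).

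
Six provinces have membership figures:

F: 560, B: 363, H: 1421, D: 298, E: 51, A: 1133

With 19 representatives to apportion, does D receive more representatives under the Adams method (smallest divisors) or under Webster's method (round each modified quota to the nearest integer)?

Adams

Adams: F 3, B 2, H 6, D 2, E 1, A 5.
Webster: F 3, B 2, H 7, D 1, E 0, A 6.
D gets 2 under Adams and 1 under Webster.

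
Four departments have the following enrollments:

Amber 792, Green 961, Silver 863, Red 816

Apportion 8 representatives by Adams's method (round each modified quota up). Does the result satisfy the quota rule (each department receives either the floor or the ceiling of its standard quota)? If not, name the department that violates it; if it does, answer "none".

Standard quotas: Amber 1.846, Green 2.240, Silver 2.012, Red 1.902.
Adams allocation: Amber 2, Green 2, Silver 2, Red 2.
Every allocation lies between the lower and upper quota.

none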